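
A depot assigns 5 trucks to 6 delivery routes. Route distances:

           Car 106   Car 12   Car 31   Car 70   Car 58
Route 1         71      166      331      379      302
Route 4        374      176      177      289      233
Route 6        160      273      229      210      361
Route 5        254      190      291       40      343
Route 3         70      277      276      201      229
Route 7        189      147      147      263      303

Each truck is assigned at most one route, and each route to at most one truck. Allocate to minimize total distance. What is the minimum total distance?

Minimum total: 656 km

Optimal: Car 106→Route 3 (70 km), Car 12→Route 1 (166 km), Car 31→Route 7 (147 km), Car 70→Route 5 (40 km), Car 58→Route 4 (233 km) — total 70+166+147+40+233 = 656 km.
Min-entry greedy (repeatedly take the single cheapest remaining cell) gives 736 km, worse by 80.
Swapping Car 106↔Car 58 (Car 106→Route 4 374 km, Car 58→Route 3 229 km) adds 300.
No other one-to-one assignment undercuts 656 km.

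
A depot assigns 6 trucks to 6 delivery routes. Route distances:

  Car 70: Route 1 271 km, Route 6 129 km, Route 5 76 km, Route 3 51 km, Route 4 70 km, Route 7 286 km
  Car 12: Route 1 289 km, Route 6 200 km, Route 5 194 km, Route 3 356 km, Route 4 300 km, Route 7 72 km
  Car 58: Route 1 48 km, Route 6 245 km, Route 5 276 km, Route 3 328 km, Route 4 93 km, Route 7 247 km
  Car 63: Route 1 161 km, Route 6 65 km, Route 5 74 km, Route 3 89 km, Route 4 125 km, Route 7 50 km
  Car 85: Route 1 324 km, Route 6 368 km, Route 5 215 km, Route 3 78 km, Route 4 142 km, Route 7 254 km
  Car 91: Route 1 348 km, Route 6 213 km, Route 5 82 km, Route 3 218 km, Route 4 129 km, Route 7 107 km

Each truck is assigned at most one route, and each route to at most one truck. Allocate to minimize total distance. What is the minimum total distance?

Min total: 415 km

Optimal: Car 70→Route 4 (70 km), Car 12→Route 7 (72 km), Car 58→Route 1 (48 km), Car 63→Route 6 (65 km), Car 85→Route 3 (78 km), Car 91→Route 5 (82 km) — total 70+72+48+65+78+82 = 415 km.
Column-greedy (each route in turn goes to its cheapest remaining truck) gives 468 km, worse by 53.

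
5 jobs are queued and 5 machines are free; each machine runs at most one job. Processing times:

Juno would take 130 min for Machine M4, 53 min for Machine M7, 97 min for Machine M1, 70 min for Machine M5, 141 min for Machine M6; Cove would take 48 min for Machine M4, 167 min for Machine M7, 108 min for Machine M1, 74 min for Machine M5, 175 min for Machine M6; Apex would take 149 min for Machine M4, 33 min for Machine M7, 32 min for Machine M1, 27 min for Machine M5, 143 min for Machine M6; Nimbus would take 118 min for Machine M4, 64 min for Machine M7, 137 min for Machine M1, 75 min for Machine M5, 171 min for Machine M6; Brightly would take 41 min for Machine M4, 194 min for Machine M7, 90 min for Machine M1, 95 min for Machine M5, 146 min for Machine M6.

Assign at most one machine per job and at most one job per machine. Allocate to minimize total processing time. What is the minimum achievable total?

This is a one-to-one assignment (minimum-cost bipartite matching).
Optimal: Juno→Machine M6 (141 min), Cove→Machine M5 (74 min), Apex→Machine M1 (32 min), Nimbus→Machine M7 (64 min), Brightly→Machine M4 (41 min) — total 141+74+32+64+41 = 352 min.
Min-entry greedy (repeatedly take the single cheapest remaining cell) gives 400 min, worse by 48.
Next-best assignment: Juno→Machine M7, Cove→Machine M4, Apex→Machine M1, Nimbus→Machine M5, Brightly→Machine M6 = 354 min.

Minimum total: 352 min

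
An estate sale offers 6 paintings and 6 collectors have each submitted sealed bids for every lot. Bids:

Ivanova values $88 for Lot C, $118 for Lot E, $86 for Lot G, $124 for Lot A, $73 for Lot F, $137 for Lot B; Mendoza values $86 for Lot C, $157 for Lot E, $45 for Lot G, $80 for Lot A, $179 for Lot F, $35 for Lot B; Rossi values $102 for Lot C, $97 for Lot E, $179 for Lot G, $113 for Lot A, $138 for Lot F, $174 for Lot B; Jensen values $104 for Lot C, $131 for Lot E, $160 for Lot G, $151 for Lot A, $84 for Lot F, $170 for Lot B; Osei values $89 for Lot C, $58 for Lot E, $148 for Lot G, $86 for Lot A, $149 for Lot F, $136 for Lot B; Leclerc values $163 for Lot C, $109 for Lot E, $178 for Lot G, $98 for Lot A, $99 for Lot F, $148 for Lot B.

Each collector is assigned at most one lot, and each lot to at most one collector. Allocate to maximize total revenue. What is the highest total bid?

Max total: $942

This is the linear assignment problem.
Optimal: Ivanova→Lot A ($124), Mendoza→Lot E ($157), Rossi→Lot G ($179), Jensen→Lot B ($170), Osei→Lot F ($149), Leclerc→Lot C ($163) — total 124+157+179+170+149+163 = $942.
Row-greedy (each collector in turn takes its best remaining lot) gives $844, worse by 98.
Swapping Ivanova↔Mendoza (Ivanova→Lot E $118, Mendoza→Lot A $80) loses 83.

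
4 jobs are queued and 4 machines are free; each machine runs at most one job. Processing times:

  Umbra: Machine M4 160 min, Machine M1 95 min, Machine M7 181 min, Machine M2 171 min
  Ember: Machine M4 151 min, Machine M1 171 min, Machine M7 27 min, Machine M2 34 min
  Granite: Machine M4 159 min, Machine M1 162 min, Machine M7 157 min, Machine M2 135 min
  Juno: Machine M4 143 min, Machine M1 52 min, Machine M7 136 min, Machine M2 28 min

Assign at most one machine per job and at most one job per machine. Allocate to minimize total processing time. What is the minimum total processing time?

This is the linear assignment problem.
Optimal: Umbra→Machine M1 (95 min), Ember→Machine M7 (27 min), Granite→Machine M4 (159 min), Juno→Machine M2 (28 min) — total 95+27+159+28 = 309 min.
Column-greedy (each machine in turn goes to its cheapest remaining job) gives 400 min, worse by 91.
Next-best assignment: Umbra→Machine M4, Ember→Machine M7, Granite→Machine M2, Juno→Machine M1 = 374 min.

Min total: 309 min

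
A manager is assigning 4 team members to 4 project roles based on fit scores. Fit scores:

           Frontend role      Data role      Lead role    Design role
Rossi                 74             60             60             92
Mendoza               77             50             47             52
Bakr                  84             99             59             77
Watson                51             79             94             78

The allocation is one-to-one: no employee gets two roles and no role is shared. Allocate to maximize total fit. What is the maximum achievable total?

Optimal: Rossi→Design role (92 pts), Mendoza→Frontend role (77 pts), Bakr→Data role (99 pts), Watson→Lead role (94 pts) — total 92+77+99+94 = 362 pts.
Column-greedy (each role in turn goes to its best remaining employee) gives 275 pts, worse by 87.
Next-best assignment: Rossi→Design role, Mendoza→Data role, Bakr→Frontend role, Watson→Lead role = 320 pts.
Checked against all permutations: 362 pts is optimal.

Maximum total: 362 pts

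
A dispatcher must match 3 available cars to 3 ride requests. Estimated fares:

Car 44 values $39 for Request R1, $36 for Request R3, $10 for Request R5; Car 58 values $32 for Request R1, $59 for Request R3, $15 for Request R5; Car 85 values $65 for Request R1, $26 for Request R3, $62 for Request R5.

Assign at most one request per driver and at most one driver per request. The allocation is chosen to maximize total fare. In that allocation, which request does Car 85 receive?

Car 85 receives Request R5.

Optimal: Car 44→Request R1 ($39), Car 58→Request R3 ($59), Car 85→Request R5 ($62) — total 39+59+62 = $160.
Max-entry greedy (repeatedly take the single best remaining cell) gives $134, worse by 26.
Next-best assignment: Car 44→Request R5, Car 58→Request R3, Car 85→Request R1 = $134.
Swapping Car 58↔Car 85 (Car 58→Request R5 $15, Car 85→Request R3 $26) loses 80.
Every other assignment is strictly worse.
Car 85's own top request is Request R1 ($65), but forcing Car 85→Request R1 and reassigning the rest optimally gives only $134 — worse by 26.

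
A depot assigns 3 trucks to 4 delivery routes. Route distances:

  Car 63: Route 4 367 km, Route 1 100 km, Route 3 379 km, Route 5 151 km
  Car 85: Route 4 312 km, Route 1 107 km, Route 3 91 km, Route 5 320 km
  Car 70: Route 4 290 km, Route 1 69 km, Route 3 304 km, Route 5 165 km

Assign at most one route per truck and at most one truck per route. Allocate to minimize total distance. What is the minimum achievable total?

Min total: 311 km

This is the linear assignment problem.
Optimal: Car 63→Route 5 (151 km), Car 85→Route 3 (91 km), Car 70→Route 1 (69 km) — total 151+91+69 = 311 km.
Row-greedy (each truck in turn takes its cheapest remaining route) gives 356 km, worse by 45.
Swapping Car 70↔Car 85 (Car 70→Route 3 304 km, Car 85→Route 1 107 km) adds 251.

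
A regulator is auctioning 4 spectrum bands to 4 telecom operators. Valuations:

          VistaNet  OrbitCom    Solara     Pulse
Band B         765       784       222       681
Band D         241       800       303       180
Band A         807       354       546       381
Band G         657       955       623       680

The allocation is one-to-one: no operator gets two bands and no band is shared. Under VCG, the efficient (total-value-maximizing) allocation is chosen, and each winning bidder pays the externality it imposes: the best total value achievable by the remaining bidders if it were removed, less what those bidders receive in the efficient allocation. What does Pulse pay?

Pulse pays $36M.

Efficient allocation: VistaNet→Band A ($807M), OrbitCom→Band D ($800M), Solara→Band G ($623M), Pulse→Band B ($681M); total welfare W = $2911M.
Pulse receives Band B at value $681M, so the others get W − 681 = $2230M.
Without Pulse: best allocation of the remaining 3 bidders over all 4 bands is VistaNet→Band B ($765M), OrbitCom→Band G ($955M), Solara→Band A ($546M), total $2266M.
VCG payment = (others' best without Pulse) − (others' welfare with Pulse) = 2266 − 2230 = $36M.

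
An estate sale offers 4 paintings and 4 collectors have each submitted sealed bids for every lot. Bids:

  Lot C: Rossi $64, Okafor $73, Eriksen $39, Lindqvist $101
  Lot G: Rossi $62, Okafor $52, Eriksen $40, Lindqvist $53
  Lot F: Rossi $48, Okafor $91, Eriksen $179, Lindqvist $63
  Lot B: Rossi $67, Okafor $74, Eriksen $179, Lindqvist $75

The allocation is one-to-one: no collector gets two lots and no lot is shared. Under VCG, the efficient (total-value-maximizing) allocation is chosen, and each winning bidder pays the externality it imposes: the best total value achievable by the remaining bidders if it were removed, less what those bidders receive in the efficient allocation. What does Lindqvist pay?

Lindqvist pays $2.

Efficient allocation: Rossi→Lot G ($62), Okafor→Lot F ($91), Eriksen→Lot B ($179), Lindqvist→Lot C ($101); total welfare W = $433.
Lindqvist receives Lot C at value $101, so the others get W − 101 = $332.
Without Lindqvist: best allocation of the remaining 3 bidders over all 4 lots is Rossi→Lot C ($64), Okafor→Lot F ($91), Eriksen→Lot B ($179), total $334.
VCG payment = (others' best without Lindqvist) − (others' welfare with Lindqvist) = 334 − 332 = $2.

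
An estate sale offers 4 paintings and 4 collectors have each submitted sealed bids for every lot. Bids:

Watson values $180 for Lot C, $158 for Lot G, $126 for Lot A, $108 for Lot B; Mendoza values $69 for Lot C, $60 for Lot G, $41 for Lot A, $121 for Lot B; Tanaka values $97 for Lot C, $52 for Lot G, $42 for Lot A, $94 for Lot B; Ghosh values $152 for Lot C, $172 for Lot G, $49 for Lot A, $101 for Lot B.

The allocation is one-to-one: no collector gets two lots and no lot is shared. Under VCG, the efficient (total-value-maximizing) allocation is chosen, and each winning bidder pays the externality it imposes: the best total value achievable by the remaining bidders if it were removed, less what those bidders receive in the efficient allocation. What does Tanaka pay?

Tanaka pays $54.

Efficient allocation: Watson→Lot A ($126), Mendoza→Lot B ($121), Tanaka→Lot C ($97), Ghosh→Lot G ($172); total welfare W = $516.
Tanaka receives Lot C at value $97, so the others get W − 97 = $419.
Without Tanaka: best allocation of the remaining 3 bidders over all 4 lots is Watson→Lot C ($180), Mendoza→Lot B ($121), Ghosh→Lot G ($172), total $473.
VCG payment = (others' best without Tanaka) − (others' welfare with Tanaka) = 473 − 419 = $54.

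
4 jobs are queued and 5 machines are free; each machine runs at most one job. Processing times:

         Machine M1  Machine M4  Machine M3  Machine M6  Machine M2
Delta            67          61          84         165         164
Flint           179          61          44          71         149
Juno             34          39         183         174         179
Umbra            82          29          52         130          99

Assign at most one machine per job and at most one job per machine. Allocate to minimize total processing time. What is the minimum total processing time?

Treat this as an assignment problem: match each job to one machine.
Optimal: Delta→Machine M4 (61 min), Flint→Machine M6 (71 min), Juno→Machine M1 (34 min), Umbra→Machine M3 (52 min) — total 61+71+34+52 = 218 min.
Column-greedy (each machine in turn goes to its cheapest remaining job) gives 272 min, worse by 54.
Swapping Umbra↔Juno (Umbra→Machine M1 82 min, Juno→Machine M3 183 min) adds 179.
No other one-to-one assignment undercuts 218 min.

Min total: 218 min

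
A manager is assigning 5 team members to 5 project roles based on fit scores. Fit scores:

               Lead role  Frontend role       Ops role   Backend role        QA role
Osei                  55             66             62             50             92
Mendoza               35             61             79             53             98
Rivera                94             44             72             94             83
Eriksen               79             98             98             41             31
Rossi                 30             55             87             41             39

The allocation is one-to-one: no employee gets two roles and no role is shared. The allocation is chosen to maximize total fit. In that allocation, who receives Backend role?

Rivera receives Backend role.

Optimal: Osei→Lead role (55 pts), Mendoza→QA role (98 pts), Rivera→Backend role (94 pts), Eriksen→Frontend role (98 pts), Rossi→Ops role (87 pts) — total 55+98+94+98+87 = 432 pts.
Max-entry greedy (repeatedly take the single best remaining cell) gives 427 pts, worse by 5.
Next-best assignment: Osei→Backend role, Mendoza→QA role, Rivera→Lead role, Eriksen→Frontend role, Rossi→Ops role = 427 pts.
Rivera's own top role is Lead role (94 pts), but forcing Rivera→Lead role and reassigning the rest optimally gives only 427 pts — worse by 5.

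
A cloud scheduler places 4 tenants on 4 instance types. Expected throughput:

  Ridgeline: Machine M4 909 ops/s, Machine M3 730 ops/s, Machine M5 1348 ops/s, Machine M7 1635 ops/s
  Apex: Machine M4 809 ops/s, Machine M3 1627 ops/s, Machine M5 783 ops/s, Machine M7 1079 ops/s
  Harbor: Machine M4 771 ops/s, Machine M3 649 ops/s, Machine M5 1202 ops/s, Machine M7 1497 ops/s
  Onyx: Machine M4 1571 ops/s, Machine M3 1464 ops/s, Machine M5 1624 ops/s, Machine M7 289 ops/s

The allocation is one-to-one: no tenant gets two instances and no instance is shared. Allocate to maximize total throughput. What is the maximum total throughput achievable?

Max total: 6043 ops/s

This is the linear assignment problem.
Optimal: Ridgeline→Machine M5 (1348 ops/s), Apex→Machine M3 (1627 ops/s), Harbor→Machine M7 (1497 ops/s), Onyx→Machine M4 (1571 ops/s) — total 1348+1627+1497+1571 = 6043 ops/s.
Swapping Ridgeline↔Harbor (Ridgeline→Machine M7 1635 ops/s, Harbor→Machine M5 1202 ops/s) loses 8.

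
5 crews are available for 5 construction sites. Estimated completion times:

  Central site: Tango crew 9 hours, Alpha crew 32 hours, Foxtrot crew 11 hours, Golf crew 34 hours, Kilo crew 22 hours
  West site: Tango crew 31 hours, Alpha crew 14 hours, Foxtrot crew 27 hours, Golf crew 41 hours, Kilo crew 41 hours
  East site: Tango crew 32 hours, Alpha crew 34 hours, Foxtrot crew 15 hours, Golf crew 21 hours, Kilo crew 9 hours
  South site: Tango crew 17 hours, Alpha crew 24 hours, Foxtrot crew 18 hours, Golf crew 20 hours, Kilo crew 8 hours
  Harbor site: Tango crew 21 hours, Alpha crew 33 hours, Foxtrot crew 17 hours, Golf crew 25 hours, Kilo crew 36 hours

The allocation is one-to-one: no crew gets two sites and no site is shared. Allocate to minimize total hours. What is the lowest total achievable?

Min total: 69 hours

Optimal: Tango crew→Central site (9 hours), Alpha crew→West site (14 hours), Foxtrot crew→Harbor site (17 hours), Golf crew→East site (21 hours), Kilo crew→South site (8 hours) — total 9+14+17+21+8 = 69 hours.
Column-greedy (each site in turn goes to its cheapest remaining crew) gives 75 hours, worse by 6.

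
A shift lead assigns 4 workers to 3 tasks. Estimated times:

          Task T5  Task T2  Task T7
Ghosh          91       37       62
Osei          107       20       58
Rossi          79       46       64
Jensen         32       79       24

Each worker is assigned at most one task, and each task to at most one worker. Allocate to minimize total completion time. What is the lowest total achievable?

Minimum total: 114 min

Optimal: Jensen→Task T5 (32 min), Osei→Task T2 (20 min), Ghosh→Task T7 (62 min) — total 32+20+62 = 114 min.
Min-entry greedy (repeatedly take the single cheapest remaining cell) gives 123 min, worse by 9.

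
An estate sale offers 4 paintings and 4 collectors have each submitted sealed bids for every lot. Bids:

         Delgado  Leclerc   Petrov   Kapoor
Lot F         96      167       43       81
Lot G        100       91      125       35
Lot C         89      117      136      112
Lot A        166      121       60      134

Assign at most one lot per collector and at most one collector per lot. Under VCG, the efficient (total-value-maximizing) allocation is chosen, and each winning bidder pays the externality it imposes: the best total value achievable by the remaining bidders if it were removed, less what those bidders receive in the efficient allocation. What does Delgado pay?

Efficient allocation: Delgado→Lot A ($166), Leclerc→Lot F ($167), Petrov→Lot G ($125), Kapoor→Lot C ($112); total welfare W = $570.
Delgado receives Lot A at value $166, so the others get W − 166 = $404.
Without Delgado: best allocation of the remaining 3 bidders over all 4 lots is Leclerc→Lot F ($167), Petrov→Lot C ($136), Kapoor→Lot A ($134), total $437.
VCG payment = (others' best without Delgado) − (others' welfare with Delgado) = 437 − 404 = $33.

Delgado pays $33.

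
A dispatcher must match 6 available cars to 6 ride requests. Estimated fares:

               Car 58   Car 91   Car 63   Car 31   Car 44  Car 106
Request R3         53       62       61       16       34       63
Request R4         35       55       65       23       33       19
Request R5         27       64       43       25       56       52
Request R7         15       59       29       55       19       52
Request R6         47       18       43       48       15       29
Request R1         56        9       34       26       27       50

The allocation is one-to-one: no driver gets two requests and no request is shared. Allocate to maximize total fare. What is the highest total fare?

This is a one-to-one assignment (maximum-weight bipartite matching).
Optimal: Car 58→Request R1 ($56), Car 91→Request R7 ($59), Car 63→Request R4 ($65), Car 31→Request R6 ($48), Car 44→Request R5 ($56), Car 106→Request R3 ($63) — total 56+59+65+48+56+63 = $347.
Max-entry greedy (repeatedly take the single best remaining cell) gives $318, worse by 29.
Swapping Car 31↔Car 58 (Car 31→Request R1 $26, Car 58→Request R6 $47) loses 31.
No other one-to-one assignment exceeds $347.

Max total: $347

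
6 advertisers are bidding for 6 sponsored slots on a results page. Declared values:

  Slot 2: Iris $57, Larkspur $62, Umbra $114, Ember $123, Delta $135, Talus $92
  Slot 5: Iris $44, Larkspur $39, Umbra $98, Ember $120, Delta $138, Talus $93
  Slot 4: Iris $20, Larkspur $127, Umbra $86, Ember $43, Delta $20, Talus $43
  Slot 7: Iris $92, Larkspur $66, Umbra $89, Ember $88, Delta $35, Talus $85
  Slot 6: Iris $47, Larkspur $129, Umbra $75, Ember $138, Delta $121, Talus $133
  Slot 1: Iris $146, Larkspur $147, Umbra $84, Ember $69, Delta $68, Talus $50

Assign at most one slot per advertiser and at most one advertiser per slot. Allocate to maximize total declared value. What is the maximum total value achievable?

Optimal: Iris→Slot 1 ($146), Larkspur→Slot 4 ($127), Umbra→Slot 7 ($89), Ember→Slot 2 ($123), Delta→Slot 5 ($138), Talus→Slot 6 ($133) — total 146+127+89+123+138+133 = $756.
Row-greedy (each advertiser in turn takes its best remaining slot) gives $587, worse by 169.
Next-best assignment: Iris→Slot 1, Larkspur→Slot 4, Umbra→Slot 7, Ember→Slot 5, Delta→Slot 2, Talus→Slot 6 = $750.

Max total: $756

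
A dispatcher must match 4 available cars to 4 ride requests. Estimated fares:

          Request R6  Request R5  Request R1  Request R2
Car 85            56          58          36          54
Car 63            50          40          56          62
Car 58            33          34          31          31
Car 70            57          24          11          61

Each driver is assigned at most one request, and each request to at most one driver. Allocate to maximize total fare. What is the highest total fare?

Optimal: Car 85→Request R5 ($58), Car 63→Request R1 ($56), Car 58→Request R6 ($33), Car 70→Request R2 ($61) — total 58+56+33+61 = $208.
Row-greedy (each driver in turn takes its best remaining request) gives $164, worse by 44.
Swapping Car 58↔Car 63 (Car 58→Request R1 $31, Car 63→Request R6 $50) loses 8.
No other one-to-one assignment exceeds $208.

Maximum total: $208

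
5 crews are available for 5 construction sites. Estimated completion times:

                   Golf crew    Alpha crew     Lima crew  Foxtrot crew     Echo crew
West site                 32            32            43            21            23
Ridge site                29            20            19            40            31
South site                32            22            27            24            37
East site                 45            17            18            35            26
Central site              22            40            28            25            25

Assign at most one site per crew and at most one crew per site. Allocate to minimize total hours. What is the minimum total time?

Optimal: Golf crew→Central site (22 hours), Alpha crew→East site (17 hours), Lima crew→Ridge site (19 hours), Foxtrot crew→South site (24 hours), Echo crew→West site (23 hours) — total 22+17+19+24+23 = 105 hours.
Min-entry greedy (repeatedly take the single cheapest remaining cell) gives 116 hours, worse by 11.

Min total: 105 hours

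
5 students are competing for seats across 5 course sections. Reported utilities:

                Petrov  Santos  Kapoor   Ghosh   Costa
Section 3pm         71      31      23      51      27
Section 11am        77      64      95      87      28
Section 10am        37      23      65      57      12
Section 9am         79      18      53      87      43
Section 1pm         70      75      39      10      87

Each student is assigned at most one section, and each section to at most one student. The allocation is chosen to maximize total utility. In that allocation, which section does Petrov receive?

Petrov receives Section 3pm.

Optimal: Petrov→Section 3pm (71 points), Santos→Section 11am (64 points), Kapoor→Section 10am (65 points), Ghosh→Section 9am (87 points), Costa→Section 1pm (87 points) — total 71+64+65+87+87 = 374 points.
Petrov's own top section is Section 9am (79 points), but forcing Petrov→Section 9am and reassigning the rest optimally gives only 349 points — worse by 25.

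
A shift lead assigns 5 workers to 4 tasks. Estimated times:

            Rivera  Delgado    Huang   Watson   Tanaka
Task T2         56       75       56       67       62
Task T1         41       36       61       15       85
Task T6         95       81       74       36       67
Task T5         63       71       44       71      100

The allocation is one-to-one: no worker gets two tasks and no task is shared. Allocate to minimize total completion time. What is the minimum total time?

Treat this as an assignment problem: match each worker to one task.
Optimal: Rivera→Task T2 (56 min), Delgado→Task T1 (36 min), Watson→Task T6 (36 min), Huang→Task T5 (44 min) — total 56+36+36+44 = 172 min.
Row-greedy (each worker in turn takes its cheapest remaining task) gives 204 min, worse by 32.
Swapping Watson↔Rivera (Watson→Task T2 67 min, Rivera→Task T6 95 min) adds 70.

Minimum total: 172 min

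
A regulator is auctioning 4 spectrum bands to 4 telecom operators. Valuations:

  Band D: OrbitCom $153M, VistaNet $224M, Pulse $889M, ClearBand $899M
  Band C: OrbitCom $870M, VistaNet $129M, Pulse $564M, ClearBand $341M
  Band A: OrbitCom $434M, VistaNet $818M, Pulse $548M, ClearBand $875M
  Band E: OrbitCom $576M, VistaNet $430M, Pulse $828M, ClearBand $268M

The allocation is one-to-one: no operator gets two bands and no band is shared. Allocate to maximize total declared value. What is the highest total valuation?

Maximum total: $3415M

Treat this as an assignment problem: match each operator to one band.
Optimal: OrbitCom→Band C ($870M), VistaNet→Band A ($818M), Pulse→Band E ($828M), ClearBand→Band D ($899M) — total 870+818+828+899 = $3415M.
Row-greedy (each operator in turn takes its best remaining band) gives $2845M, worse by 570.
Next-best assignment: OrbitCom→Band C, VistaNet→Band E, Pulse→Band D, ClearBand→Band A = $3064M.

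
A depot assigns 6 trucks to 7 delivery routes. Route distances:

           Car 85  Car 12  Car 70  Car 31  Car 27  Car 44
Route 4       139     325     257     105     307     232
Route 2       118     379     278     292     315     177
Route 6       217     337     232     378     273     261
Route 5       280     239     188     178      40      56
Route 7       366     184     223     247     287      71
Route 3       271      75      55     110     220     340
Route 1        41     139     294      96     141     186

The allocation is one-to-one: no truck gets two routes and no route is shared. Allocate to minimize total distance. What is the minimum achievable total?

Optimal: Car 85→Route 2 (118 km), Car 12→Route 1 (139 km), Car 70→Route 3 (55 km), Car 31→Route 4 (105 km), Car 27→Route 5 (40 km), Car 44→Route 7 (71 km) — total 118+139+55+105+40+71 = 528 km.
Column-greedy (each route in turn goes to its cheapest remaining truck) gives 641 km, worse by 113.
Next-best assignment: Car 85→Route 1, Car 12→Route 3, Car 70→Route 6, Car 31→Route 4, Car 27→Route 5, Car 44→Route 7 = 564 km.
Swapping Car 31↔Car 70 (Car 31→Route 3 110 km, Car 70→Route 4 257 km) adds 207.
Every other assignment is strictly worse.

Min total: 528 km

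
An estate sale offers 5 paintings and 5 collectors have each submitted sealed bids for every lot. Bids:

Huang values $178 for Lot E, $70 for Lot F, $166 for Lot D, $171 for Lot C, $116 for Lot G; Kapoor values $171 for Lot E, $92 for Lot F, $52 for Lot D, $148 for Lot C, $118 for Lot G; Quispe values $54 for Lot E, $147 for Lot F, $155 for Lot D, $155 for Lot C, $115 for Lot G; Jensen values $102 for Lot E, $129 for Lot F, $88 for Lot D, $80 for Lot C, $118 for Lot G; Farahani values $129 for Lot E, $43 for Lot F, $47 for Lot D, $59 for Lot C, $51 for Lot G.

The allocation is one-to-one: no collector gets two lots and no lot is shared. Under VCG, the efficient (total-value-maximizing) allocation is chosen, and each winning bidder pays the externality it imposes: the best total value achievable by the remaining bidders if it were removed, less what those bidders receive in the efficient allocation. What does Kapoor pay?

Efficient allocation: Huang→Lot D ($166), Kapoor→Lot C ($148), Quispe→Lot F ($147), Jensen→Lot G ($118), Farahani→Lot E ($129); total welfare W = $708.
Kapoor receives Lot C at value $148, so the others get W − 148 = $560.
Without Kapoor: best allocation of the remaining 4 bidders over all 5 lots is Huang→Lot C ($171), Quispe→Lot D ($155), Jensen→Lot F ($129), Farahani→Lot E ($129), total $584.
VCG payment = (others' best without Kapoor) − (others' welfare with Kapoor) = 584 − 560 = $24.

Kapoor pays $24.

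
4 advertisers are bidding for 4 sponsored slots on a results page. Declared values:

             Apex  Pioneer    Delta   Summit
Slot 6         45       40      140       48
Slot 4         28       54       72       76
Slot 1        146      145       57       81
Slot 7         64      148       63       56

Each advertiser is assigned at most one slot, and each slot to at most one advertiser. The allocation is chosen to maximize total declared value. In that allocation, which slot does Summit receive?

Optimal: Apex→Slot 1 ($146), Pioneer→Slot 7 ($148), Delta→Slot 6 ($140), Summit→Slot 4 ($76) — total 146+148+140+76 = $510.
Next-best assignment: Apex→Slot 7, Pioneer→Slot 1, Delta→Slot 6, Summit→Slot 4 = $425.
Summit's own top slot is Slot 1 ($81), but forcing Summit→Slot 1 and reassigning the rest optimally gives only $397 — worse by 113.

Summit receives Slot 4.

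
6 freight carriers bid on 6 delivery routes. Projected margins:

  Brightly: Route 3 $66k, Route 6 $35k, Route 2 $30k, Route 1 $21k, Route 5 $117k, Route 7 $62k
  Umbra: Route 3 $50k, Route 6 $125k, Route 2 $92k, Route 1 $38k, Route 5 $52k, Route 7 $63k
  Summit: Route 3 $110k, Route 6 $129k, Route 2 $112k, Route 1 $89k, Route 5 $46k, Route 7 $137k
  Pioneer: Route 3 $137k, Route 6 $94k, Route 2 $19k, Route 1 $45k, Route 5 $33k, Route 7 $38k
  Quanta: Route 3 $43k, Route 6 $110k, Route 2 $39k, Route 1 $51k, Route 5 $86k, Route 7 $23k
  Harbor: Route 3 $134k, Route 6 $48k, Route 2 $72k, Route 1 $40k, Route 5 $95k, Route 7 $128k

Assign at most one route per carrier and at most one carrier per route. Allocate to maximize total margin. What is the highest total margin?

This is a one-to-one assignment (maximum-weight bipartite matching).
Optimal: Brightly→Route 5 ($117k), Umbra→Route 2 ($92k), Summit→Route 1 ($89k), Pioneer→Route 3 ($137k), Quanta→Route 6 ($110k), Harbor→Route 7 ($128k) — total 117+92+89+137+110+128 = $673k.
Column-greedy (each route in turn goes to its best remaining carrier) gives $654k, worse by 19.
Next-best assignment: Brightly→Route 5, Umbra→Route 6, Summit→Route 2, Pioneer→Route 3, Quanta→Route 1, Harbor→Route 7 = $670k.
No other one-to-one assignment exceeds $673k.

Max total: $673k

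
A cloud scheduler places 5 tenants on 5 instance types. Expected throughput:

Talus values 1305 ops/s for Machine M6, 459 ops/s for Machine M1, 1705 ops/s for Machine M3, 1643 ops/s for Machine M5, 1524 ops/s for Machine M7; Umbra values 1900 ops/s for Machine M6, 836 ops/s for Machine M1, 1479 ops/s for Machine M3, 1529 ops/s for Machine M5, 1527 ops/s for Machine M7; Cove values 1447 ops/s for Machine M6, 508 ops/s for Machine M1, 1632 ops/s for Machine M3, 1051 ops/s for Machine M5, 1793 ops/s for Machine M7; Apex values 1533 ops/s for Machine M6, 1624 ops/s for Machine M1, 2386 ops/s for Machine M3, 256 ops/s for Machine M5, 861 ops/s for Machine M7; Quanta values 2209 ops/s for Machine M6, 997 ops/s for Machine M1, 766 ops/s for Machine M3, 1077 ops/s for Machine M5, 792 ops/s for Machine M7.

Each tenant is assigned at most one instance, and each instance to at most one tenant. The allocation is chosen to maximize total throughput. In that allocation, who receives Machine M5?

Talus receives Machine M5.

Optimal: Talus→Machine M5 (1643 ops/s), Umbra→Machine M1 (836 ops/s), Cove→Machine M7 (1793 ops/s), Apex→Machine M3 (2386 ops/s), Quanta→Machine M6 (2209 ops/s) — total 1643+836+1793+2386+2209 = 8867 ops/s.
Row-greedy (each tenant in turn takes its best remaining instance) gives 8099 ops/s, worse by 768.
Next-best assignment: Talus→Machine M3, Umbra→Machine M5, Cove→Machine M7, Apex→Machine M1, Quanta→Machine M6 = 8860 ops/s.
Talus's own top instance is Machine M3 (1705 ops/s), but forcing Talus→Machine M3 and reassigning the rest optimally gives only 8860 ops/s — worse by 7.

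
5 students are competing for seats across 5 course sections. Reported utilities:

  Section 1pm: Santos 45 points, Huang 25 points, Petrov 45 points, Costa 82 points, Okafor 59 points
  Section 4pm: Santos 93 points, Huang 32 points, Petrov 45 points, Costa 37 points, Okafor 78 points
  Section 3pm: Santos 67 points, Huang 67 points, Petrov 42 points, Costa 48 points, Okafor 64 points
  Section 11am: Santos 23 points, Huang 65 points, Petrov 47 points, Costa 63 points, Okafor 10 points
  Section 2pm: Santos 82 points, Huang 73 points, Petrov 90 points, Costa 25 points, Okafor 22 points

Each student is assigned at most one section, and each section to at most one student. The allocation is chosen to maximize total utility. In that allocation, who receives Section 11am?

Huang receives Section 11am.

Treat this as an assignment problem: match each student to one section.
Optimal: Santos→Section 4pm (93 points), Huang→Section 11am (65 points), Petrov→Section 2pm (90 points), Costa→Section 1pm (82 points), Okafor→Section 3pm (64 points) — total 93+65+90+82+64 = 394 points.
Column-greedy (each section in turn goes to its best remaining student) gives 311 points, worse by 83.
Swapping Okafor↔Costa (Okafor→Section 1pm 59 points, Costa→Section 3pm 48 points) loses 39.
Huang's own top section is Section 2pm (73 points), but forcing Huang→Section 2pm and reassigning the rest optimally gives only 359 points — worse by 35.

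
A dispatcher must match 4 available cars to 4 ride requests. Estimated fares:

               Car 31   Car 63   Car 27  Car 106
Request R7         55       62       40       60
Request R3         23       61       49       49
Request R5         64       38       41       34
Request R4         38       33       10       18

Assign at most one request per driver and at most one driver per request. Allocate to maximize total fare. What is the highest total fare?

This is a one-to-one assignment (maximum-weight bipartite matching).
Optimal: Car 31→Request R5 ($64), Car 63→Request R4 ($33), Car 27→Request R3 ($49), Car 106→Request R7 ($60) — total 64+33+49+60 = $206.
Column-greedy (each request in turn goes to its best remaining driver) gives $193, worse by 13.
Swapping Car 27↔Car 31 (Car 27→Request R5 $41, Car 31→Request R3 $23) loses 49.

Maximum total: $206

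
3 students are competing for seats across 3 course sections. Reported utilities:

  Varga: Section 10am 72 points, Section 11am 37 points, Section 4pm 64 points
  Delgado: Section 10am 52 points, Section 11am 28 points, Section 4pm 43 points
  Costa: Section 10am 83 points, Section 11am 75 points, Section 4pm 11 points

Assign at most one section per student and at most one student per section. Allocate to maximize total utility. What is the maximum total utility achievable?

Optimal: Varga→Section 4pm (64 points), Delgado→Section 10am (52 points), Costa→Section 11am (75 points) — total 64+52+75 = 191 points.
Next-best assignment: Varga→Section 10am, Delgado→Section 4pm, Costa→Section 11am = 190 points.
Swapping Delgado↔Varga (Delgado→Section 4pm 43 points, Varga→Section 10am 72 points) loses 1.
No other one-to-one assignment exceeds 191 points.

Max total: 191 points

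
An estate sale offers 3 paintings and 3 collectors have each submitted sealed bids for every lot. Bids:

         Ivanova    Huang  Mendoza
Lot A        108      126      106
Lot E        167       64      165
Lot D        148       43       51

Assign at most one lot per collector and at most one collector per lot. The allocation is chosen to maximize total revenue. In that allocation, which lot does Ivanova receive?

Ivanova receives Lot D.

Optimal: Ivanova→Lot D ($148), Huang→Lot A ($126), Mendoza→Lot E ($165) — total 148+126+165 = $439.
Max-entry greedy (repeatedly take the single best remaining cell) gives $344, worse by 95.
Swapping Ivanova↔Mendoza (Ivanova→Lot E $167, Mendoza→Lot D $51) loses 95.
Ivanova's own top lot is Lot E ($167), but forcing Ivanova→Lot E and reassigning the rest optimally gives only $344 — worse by 95.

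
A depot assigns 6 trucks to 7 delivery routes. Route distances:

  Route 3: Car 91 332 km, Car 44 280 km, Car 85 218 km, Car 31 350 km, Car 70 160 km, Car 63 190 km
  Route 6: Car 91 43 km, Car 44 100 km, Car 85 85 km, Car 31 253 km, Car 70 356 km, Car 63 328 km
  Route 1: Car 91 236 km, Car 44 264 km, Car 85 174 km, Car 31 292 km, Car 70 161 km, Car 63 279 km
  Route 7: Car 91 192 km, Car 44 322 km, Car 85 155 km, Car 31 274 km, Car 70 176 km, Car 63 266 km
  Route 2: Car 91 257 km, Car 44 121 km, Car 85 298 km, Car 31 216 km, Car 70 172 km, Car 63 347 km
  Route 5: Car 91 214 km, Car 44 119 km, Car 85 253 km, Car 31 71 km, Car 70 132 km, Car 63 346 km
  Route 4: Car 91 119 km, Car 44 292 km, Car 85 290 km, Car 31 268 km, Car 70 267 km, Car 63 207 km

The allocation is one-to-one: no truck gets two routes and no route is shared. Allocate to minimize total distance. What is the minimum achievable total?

Min total: 741 km

Optimal: Car 91→Route 6 (43 km), Car 44→Route 2 (121 km), Car 85→Route 7 (155 km), Car 31→Route 5 (71 km), Car 70→Route 1 (161 km), Car 63→Route 3 (190 km) — total 43+121+155+71+161+190 = 741 km.
Min-entry greedy (repeatedly take the single cheapest remaining cell) gives 757 km, worse by 16.
Next-best assignment: Car 91→Route 4, Car 44→Route 2, Car 85→Route 6, Car 31→Route 5, Car 70→Route 1, Car 63→Route 3 = 747 km.
Checked against all permutations: 741 km is optimal.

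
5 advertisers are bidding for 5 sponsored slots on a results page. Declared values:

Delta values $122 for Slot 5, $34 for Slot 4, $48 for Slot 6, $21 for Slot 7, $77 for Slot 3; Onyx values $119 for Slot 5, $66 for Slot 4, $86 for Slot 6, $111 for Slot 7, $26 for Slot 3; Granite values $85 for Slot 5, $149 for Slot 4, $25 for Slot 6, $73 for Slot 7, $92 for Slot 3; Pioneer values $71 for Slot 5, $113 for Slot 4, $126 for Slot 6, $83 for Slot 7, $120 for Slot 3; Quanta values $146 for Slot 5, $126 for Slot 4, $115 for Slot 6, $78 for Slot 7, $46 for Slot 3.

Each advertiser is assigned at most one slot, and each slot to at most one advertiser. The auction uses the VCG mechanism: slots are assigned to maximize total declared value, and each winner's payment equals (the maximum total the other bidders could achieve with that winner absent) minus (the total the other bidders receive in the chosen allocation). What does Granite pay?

Efficient allocation: Delta→Slot 5 ($122), Onyx→Slot 7 ($111), Granite→Slot 4 ($149), Pioneer→Slot 3 ($120), Quanta→Slot 6 ($115); total welfare W = $617.
Granite receives Slot 4 at value $149, so the others get W − 149 = $468.
Without Granite: best allocation of the remaining 4 bidders over all 5 slots is Delta→Slot 5 ($122), Onyx→Slot 7 ($111), Pioneer→Slot 6 ($126), Quanta→Slot 4 ($126), total $485.
VCG payment = (others' best without Granite) − (others' welfare with Granite) = 485 − 468 = $17.

Granite pays $17.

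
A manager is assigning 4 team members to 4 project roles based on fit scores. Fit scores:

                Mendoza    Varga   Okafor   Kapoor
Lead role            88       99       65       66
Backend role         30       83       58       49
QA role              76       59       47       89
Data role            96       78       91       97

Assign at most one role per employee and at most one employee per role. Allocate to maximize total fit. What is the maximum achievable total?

This is a one-to-one assignment (maximum-weight bipartite matching).
Optimal: Mendoza→Lead role (88 pts), Varga→Backend role (83 pts), Okafor→Data role (91 pts), Kapoor→QA role (89 pts) — total 88+83+91+89 = 351 pts.
Column-greedy (each role in turn goes to its best remaining employee) gives 342 pts, worse by 9.
Swapping Okafor↔Varga (Okafor→Backend role 58 pts, Varga→Data role 78 pts) loses 38.

Max total: 351 pts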